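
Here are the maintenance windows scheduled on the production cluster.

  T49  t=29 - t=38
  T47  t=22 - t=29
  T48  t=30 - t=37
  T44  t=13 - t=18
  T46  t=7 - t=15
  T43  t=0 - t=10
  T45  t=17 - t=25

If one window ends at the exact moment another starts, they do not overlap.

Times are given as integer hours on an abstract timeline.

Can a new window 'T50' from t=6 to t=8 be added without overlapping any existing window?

T43: starts t=0 before T50 ends t=8, and ends t=10 after T50 starts t=6 → overlap.
T46: starts t=7 before T50 ends t=8, and ends t=15 after T50 starts t=6 → overlap.
T44: starts t=13 at or after T50 ends t=8 → clear.
T45: starts t=17 at or after T50 ends t=8 → clear.
T47: starts t=22 at or after T50 ends t=8 → clear.
T49: starts t=29 at or after T50 ends t=8 → clear.
T48: starts t=30 at or after T50 ends t=8 → clear.
T50 overlaps T43, T46.

No — it overlaps T43, T46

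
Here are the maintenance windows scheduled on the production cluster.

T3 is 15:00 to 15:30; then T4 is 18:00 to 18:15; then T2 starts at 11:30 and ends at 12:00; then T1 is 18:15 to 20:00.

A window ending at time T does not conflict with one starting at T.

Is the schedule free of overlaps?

Sorted by start: T2, T3, T4, T1.
T3 starts after T2 ends — done with T2.
T4 starts after T3 ends — done with T3.
T1 starts exactly when T4 ends (back-to-back, no overlap).
Every pair is clear; the schedule has no overlaps.

Yes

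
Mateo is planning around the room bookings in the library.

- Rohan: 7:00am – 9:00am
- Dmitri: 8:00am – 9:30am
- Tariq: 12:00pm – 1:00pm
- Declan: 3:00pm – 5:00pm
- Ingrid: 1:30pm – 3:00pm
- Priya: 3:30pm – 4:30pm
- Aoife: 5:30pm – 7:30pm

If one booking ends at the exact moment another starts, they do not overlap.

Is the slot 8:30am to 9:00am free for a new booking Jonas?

Rohan: starts 7:00am before Jonas ends 9:00am, and ends 9:00am after Jonas starts 8:30am → overlap.
Dmitri: starts 8:00am before Jonas ends 9:00am, and ends 9:30am after Jonas starts 8:30am → overlap.
Tariq: starts 12:00pm at or after Jonas ends 9:00am → clear.
Ingrid: starts 1:30pm at or after Jonas ends 9:00am → clear.
Declan: starts 3:00pm at or after Jonas ends 9:00am → clear.
Priya: starts 3:30pm at or after Jonas ends 9:00am → clear.
Aoife: starts 5:30pm at or after Jonas ends 9:00am → clear.
Jonas overlaps Rohan, Dmitri.

No — it overlaps Dmitri, Rohan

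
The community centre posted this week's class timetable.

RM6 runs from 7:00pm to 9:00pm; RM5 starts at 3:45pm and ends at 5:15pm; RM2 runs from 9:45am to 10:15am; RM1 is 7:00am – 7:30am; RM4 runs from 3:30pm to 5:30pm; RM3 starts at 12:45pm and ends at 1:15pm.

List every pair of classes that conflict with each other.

RM4 & RM5

Sorted by start: RM1, RM2, RM3, RM4, RM5, RM6.
RM2 starts after RM1 ends, so RM1 has no further overlaps.
RM3 starts after RM2 ends, so RM2 has no further overlaps.
RM4 starts after RM3 ends, so RM3 has no further overlaps.
RM5 starts before RM4 ends → RM4 and RM5 overlap.
RM6 starts after RM4 ends.
RM6 starts after RM5 ends.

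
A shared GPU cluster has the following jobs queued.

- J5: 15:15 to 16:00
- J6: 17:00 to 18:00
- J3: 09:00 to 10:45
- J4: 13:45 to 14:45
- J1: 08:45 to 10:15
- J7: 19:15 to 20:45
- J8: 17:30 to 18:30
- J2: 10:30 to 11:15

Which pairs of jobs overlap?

Sorted by start: J1, J3, J2, J4, J5, J6, J8, J7.
J3 starts before J1 ends → J1 and J3 overlap.
J2 starts after J1 ends; J1 is clear from here.
J2 starts before J3 ends → J3 and J2 overlap.
J4 starts after J3 ends; J3 is clear from here.
J4 starts after J2 ends; J2 is clear from here.
J5 starts after J4 ends; J4 is clear from here.
J6 starts after J5 ends; J5 is clear from here.
J8 starts before J6 ends → J6 and J8 overlap.
J7 starts after J6 ends.
J7 starts after J8 ends.

J1 & J3, J2 & J3, J6 & J8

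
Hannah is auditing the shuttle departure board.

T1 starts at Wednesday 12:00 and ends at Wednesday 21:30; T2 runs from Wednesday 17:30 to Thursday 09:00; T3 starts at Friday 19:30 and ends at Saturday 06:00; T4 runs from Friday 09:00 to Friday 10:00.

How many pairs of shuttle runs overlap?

Sorted by start: T1, T2, T4, T3.
T2 starts before T1 ends → T1 and T2 overlap.
T4 starts after T1 ends, so nothing later overlaps T1 either.
T4 starts after T2 ends, so nothing later overlaps T2 either.
T3 starts after T4 ends.
Overlapping pairs: T1 & T2 — 1 in total.

1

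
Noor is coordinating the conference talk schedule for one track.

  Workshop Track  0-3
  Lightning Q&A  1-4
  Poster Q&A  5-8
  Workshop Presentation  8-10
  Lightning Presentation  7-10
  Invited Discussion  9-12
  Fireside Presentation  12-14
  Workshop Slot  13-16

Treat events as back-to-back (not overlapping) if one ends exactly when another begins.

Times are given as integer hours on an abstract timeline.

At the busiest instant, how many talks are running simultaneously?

3

Walk through starts and ends in time order (an end at T is processed before a start at T):
0 start Workshop Track → 1
1 start Lightning Q&A → 2
3 end Workshop Track → 1
4 end Lightning Q&A → 0
5 start Poster Q&A → 1
7 start Lightning Presentation → 2
8 end Poster Q&A → 1
8 start Workshop Presentation → 2
9 start Invited Discussion → 3
10 end Lightning Presentation → 2
10 end Workshop Presentation → 1
12 end Invited Discussion → 0
12 start Fireside Presentation → 1
13 start Workshop Slot → 2
14 end Fireside Presentation → 1
16 end Workshop Slot → 0
Peak is 3, at 9 (Invited Discussion, Lightning Presentation, Workshop Presentation).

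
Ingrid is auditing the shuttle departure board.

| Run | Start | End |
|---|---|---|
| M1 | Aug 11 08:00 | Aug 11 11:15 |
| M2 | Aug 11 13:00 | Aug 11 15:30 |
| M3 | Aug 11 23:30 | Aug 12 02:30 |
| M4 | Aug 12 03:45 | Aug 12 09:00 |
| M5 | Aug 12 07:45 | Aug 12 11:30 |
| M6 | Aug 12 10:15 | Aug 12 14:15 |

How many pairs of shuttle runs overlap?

2

Sorted by start: M1, M2, M3, M4, M5, M6.
M2 starts after M1 ends, so M1 has no further overlaps.
M3 starts after M2 ends, so M2 has no further overlaps.
M4 starts after M3 ends, so M3 has no further overlaps.
M5 starts before M4 ends → M4 and M5 overlap.
M6 starts after M4 ends.
M6 starts before M5 ends → M5 and M6 overlap.
Overlapping pairs: M4 & M5, M5 & M6 — 2 in total.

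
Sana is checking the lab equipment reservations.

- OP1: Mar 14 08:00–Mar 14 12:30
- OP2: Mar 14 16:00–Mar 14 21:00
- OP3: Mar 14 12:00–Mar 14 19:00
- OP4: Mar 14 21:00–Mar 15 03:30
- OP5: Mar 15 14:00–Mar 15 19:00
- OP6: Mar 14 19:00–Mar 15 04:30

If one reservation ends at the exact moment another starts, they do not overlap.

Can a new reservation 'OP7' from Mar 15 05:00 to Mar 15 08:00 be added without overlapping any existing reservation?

Yes — the slot is free

OP1: ends Mar 14 12:30 at or before OP7 starts Mar 15 05:00 → clear.
OP3: ends Mar 14 19:00 at or before OP7 starts Mar 15 05:00 → clear.
OP2: ends Mar 14 21:00 at or before OP7 starts Mar 15 05:00 → clear.
OP6: ends Mar 15 04:30 at or before OP7 starts Mar 15 05:00 → clear.
OP4: ends Mar 15 03:30 at or before OP7 starts Mar 15 05:00 → clear.
OP5: starts Mar 15 14:00 at or after OP7 ends Mar 15 08:00 → clear.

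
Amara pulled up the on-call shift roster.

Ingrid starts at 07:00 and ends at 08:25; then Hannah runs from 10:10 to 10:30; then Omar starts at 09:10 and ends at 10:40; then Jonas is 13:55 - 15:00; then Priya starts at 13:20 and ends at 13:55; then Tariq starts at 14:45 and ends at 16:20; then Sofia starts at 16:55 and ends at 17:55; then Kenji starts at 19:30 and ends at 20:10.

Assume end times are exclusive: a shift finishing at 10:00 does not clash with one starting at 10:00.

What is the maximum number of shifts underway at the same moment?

Walk through starts and ends in time order (an end at T is processed before a start at T):
07:00 start Ingrid → 1
08:25 end Ingrid → 0
09:10 start Omar → 1
10:10 start Hannah → 2
10:30 end Hannah → 1
10:40 end Omar → 0
13:20 start Priya → 1
13:55 end Priya → 0
13:55 start Jonas → 1
14:45 start Tariq → 2
15:00 end Jonas → 1
16:20 end Tariq → 0
16:55 start Sofia → 1
17:55 end Sofia → 0
19:30 start Kenji → 1
20:10 end Kenji → 0
Peak is 2, at 10:10 (Hannah, Omar).

2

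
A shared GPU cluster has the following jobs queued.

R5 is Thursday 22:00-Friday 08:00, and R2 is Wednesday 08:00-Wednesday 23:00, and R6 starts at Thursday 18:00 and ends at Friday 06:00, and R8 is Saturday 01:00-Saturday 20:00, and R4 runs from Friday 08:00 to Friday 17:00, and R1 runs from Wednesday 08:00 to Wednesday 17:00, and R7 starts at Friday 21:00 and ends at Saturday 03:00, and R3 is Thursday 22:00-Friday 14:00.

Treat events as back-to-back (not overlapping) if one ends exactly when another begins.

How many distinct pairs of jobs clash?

6

Sorted by start: R1, R2, R6, R3, R5, R4, R7, R8.
R2 starts before R1 ends → R1 and R2 overlap.
R6 starts after R1 ends, so nothing later overlaps R1 either.
R6 starts after R2 ends, so nothing later overlaps R2 either.
R3 starts before R6 ends → R6 and R3 overlap.
R5 starts before R6 ends → R6 and R5 overlap.
R4 starts after R6 ends, so nothing later overlaps R6 either.
R5 starts before R3 ends → R3 and R5 overlap.
R4 starts before R3 ends → R3 and R4 overlap.
R7 starts after R3 ends, so nothing later overlaps R3 either.
R4 starts exactly when R5 ends (back-to-back, no overlap), so nothing later overlaps R5 either.
R7 starts after R4 ends, so nothing later overlaps R4 either.
R8 starts before R7 ends → R7 and R8 overlap.
Overlapping pairs: R1 & R2, R3 & R4, R3 & R5, R3 & R6, R5 & R6, R7 & R8 — 6 in total.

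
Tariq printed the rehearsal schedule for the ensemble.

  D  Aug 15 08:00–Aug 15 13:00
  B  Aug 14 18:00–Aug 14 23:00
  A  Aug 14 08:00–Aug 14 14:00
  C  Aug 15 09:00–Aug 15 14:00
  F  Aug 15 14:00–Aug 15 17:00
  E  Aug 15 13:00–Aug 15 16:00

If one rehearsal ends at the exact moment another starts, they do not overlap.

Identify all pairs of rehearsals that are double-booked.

Two intervals overlap when each starts before the other ends.
Sorted by start: A, B, D, C, E, F.
B starts after A ends; A is clear from here.
D starts after B ends; B is clear from here.
C starts before D ends → D and C overlap.
E starts exactly when D ends (back-to-back, no overlap); D is clear from here.
E starts before C ends → C and E overlap.
F starts exactly when C ends (back-to-back, no overlap).
F starts before E ends → E and F overlap.

C & D, C & E, E & F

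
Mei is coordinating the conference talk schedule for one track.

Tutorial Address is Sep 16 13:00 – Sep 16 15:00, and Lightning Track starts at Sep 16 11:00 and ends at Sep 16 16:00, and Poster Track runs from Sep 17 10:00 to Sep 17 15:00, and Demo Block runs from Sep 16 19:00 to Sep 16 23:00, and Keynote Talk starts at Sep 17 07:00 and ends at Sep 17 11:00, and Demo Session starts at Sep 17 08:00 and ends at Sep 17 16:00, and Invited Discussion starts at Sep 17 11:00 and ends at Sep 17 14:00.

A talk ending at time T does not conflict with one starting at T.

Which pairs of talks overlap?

Demo Session & Invited Discussion, Demo Session & Keynote Talk, Demo Session & Poster Track, Invited Discussion & Poster Track, Keynote Talk & Poster Track, Lightning Track & Tutorial Address

Sorted by start: Lightning Track, Tutorial Address, Demo Block, Keynote Talk, Demo Session, Poster Track, Invited Discussion.
Tutorial Address starts before Lightning Track ends → Lightning Track and Tutorial Address overlap.
Demo Block starts after Lightning Track ends, so Lightning Track has no further overlaps.
Demo Block starts after Tutorial Address ends, so Tutorial Address has no further overlaps.
Keynote Talk starts after Demo Block ends, so Demo Block has no further overlaps.
Demo Session starts before Keynote Talk ends → Keynote Talk and Demo Session overlap.
Poster Track starts before Keynote Talk ends → Keynote Talk and Poster Track overlap.
Invited Discussion starts exactly when Keynote Talk ends (back-to-back, no overlap).
Poster Track starts before Demo Session ends → Demo Session and Poster Track overlap.
Invited Discussion starts before Demo Session ends → Demo Session and Invited Discussion overlap.
Invited Discussion starts before Poster Track ends → Poster Track and Invited Discussion overlap.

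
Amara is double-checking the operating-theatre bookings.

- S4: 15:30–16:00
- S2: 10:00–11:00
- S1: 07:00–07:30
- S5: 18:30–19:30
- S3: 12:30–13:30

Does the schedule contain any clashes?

No

Two intervals overlap when each starts before the other ends.
Sorted by start: S1, S2, S3, S4, S5.
S2 starts after S1 ends, so nothing later overlaps S1 either.
S3 starts after S2 ends, so nothing later overlaps S2 either.
S4 starts after S3 ends, so nothing later overlaps S3 either.
S5 starts after S4 ends.
Every pair is clear; the schedule has no overlaps.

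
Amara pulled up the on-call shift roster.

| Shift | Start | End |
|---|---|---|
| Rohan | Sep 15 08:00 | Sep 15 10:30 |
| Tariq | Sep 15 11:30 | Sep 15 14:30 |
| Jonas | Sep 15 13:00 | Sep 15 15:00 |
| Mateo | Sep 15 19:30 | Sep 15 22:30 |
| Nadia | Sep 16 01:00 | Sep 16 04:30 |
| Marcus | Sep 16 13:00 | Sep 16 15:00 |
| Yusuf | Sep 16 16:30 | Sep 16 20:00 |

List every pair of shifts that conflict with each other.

Jonas & Tariq

Sorted by start: Rohan, Tariq, Jonas, Mateo, Nadia, Marcus, Yusuf.
Tariq starts after Rohan ends, so Rohan has no further overlaps.
Jonas starts before Tariq ends → Tariq and Jonas overlap.
Mateo starts after Tariq ends, so Tariq has no further overlaps.
Mateo starts after Jonas ends, so Jonas has no further overlaps.
Nadia starts after Mateo ends, so Mateo has no further overlaps.
Marcus starts after Nadia ends, so Nadia has no further overlaps.
Yusuf starts after Marcus ends.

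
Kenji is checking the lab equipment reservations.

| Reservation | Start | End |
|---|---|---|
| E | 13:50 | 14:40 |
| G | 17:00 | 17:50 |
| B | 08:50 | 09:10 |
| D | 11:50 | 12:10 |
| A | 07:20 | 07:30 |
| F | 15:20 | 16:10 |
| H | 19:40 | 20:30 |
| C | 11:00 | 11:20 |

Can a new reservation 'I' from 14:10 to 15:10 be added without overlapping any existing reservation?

No — it overlaps E

A: ends 07:30 at or before I starts 14:10 → clear.
B: ends 09:10 at or before I starts 14:10 → clear.
C: ends 11:20 at or before I starts 14:10 → clear.
D: ends 12:10 at or before I starts 14:10 → clear.
E: starts 13:50 before I ends 15:10, and ends 14:40 after I starts 14:10 → overlap.
F: starts 15:20 at or after I ends 15:10 → clear.
G: starts 17:00 at or after I ends 15:10 → clear.
H: starts 19:40 at or after I ends 15:10 → clear.
I overlaps E.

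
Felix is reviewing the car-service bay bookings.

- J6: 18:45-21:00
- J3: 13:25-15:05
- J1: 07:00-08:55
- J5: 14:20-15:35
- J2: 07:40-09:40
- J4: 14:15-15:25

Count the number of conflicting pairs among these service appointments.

4

Sorted by start: J1, J2, J3, J4, J5, J6.
J2 starts before J1 ends → J1 and J2 overlap.
J3 starts after J1 ends, so J1 has no further overlaps.
J3 starts after J2 ends, so J2 has no further overlaps.
J4 starts before J3 ends → J3 and J4 overlap.
J5 starts before J3 ends → J3 and J5 overlap.
J6 starts after J3 ends.
J5 starts before J4 ends → J4 and J5 overlap.
J6 starts after J4 ends.
J6 starts after J5 ends.
Overlapping pairs: J1 & J2, J3 & J4, J3 & J5, J4 & J5 — 4 in total.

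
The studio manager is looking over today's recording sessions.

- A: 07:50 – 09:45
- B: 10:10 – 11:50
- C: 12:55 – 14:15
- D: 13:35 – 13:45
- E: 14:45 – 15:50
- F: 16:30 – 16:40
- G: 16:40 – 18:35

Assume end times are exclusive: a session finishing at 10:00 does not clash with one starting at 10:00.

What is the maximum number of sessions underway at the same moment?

Walk through starts and ends in time order (an end at T is processed before a start at T):
07:50 start A → 1
09:45 end A → 0
10:10 start B → 1
11:50 end B → 0
12:55 start C → 1
13:35 start D → 2
13:45 end D → 1
14:15 end C → 0
14:45 start E → 1
15:50 end E → 0
16:30 start F → 1
16:40 end F → 0
16:40 start G → 1
18:35 end G → 0
Peak is 2, at 13:35 (C, D).

2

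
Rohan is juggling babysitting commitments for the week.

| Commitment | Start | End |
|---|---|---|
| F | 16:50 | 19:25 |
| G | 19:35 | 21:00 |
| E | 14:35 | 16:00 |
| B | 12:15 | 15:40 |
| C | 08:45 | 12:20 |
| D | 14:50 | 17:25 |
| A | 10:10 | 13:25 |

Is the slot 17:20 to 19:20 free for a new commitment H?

No — it overlaps D, F

C: ends 12:20 at or before H starts 17:20 → clear.
A: ends 13:25 at or before H starts 17:20 → clear.
B: ends 15:40 at or before H starts 17:20 → clear.
E: ends 16:00 at or before H starts 17:20 → clear.
D: starts 14:50 before H ends 19:20, and ends 17:25 after H starts 17:20 → overlap.
F: starts 16:50 before H ends 19:20, and ends 19:25 after H starts 17:20 → overlap.
G: starts 19:35 at or after H ends 19:20 → clear.
H overlaps D, F.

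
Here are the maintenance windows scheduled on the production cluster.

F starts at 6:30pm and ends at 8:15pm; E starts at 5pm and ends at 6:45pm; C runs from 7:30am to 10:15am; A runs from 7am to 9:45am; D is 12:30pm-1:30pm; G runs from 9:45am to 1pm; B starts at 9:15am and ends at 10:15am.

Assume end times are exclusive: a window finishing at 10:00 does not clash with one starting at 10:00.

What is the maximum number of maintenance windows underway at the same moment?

Walk through starts and ends in time order (an end at T is processed before a start at T):
7am start A → 1
7:30am start C → 2
9:15am start B → 3
9:45am end A → 2
9:45am start G → 3
10:15am end B → 2
10:15am end C → 1
12:30pm start D → 2
1pm end G → 1
1:30pm end D → 0
5pm start E → 1
6:30pm start F → 2
6:45pm end E → 1
8:15pm end F → 0
Peak is 3, at 9:15am (A, B, C).

3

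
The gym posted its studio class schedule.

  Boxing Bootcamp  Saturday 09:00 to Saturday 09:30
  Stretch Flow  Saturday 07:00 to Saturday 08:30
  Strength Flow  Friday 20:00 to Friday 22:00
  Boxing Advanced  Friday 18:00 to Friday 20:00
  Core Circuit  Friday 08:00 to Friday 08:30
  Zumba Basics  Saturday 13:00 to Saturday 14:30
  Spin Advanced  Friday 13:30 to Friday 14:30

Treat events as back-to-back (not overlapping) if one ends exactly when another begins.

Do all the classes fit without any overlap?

Yes

Check each pair: they overlap iff neither finishes before the other starts.
Sorted by start: Core Circuit, Spin Advanced, Boxing Advanced, Strength Flow, Stretch Flow, Boxing Bootcamp, Zumba Basics.
Spin Advanced starts after Core Circuit ends, so Core Circuit has no further overlaps.
Boxing Advanced starts after Spin Advanced ends, so Spin Advanced has no further overlaps.
Strength Flow starts exactly when Boxing Advanced ends (back-to-back, no overlap), so Boxing Advanced has no further overlaps.
Stretch Flow starts after Strength Flow ends, so Strength Flow has no further overlaps.
Boxing Bootcamp starts after Stretch Flow ends, so Stretch Flow has no further overlaps.
Zumba Basics starts after Boxing Bootcamp ends.
Every pair is clear; the schedule has no overlaps.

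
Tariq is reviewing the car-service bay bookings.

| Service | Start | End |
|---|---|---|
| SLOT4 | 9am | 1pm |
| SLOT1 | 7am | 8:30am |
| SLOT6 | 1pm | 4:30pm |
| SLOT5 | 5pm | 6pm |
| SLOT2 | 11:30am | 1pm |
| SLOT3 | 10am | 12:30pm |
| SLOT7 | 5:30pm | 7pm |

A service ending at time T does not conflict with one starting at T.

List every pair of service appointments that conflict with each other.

Check each pair: they overlap iff neither finishes before the other starts.
Sorted by start: SLOT1, SLOT4, SLOT3, SLOT2, SLOT6, SLOT5, SLOT7.
SLOT4 starts after SLOT1 ends, so SLOT1 has no further overlaps.
SLOT3 starts before SLOT4 ends → SLOT4 and SLOT3 overlap.
SLOT2 starts before SLOT4 ends → SLOT4 and SLOT2 overlap.
SLOT6 starts exactly when SLOT4 ends (back-to-back, no overlap), so SLOT4 has no further overlaps.
SLOT2 starts before SLOT3 ends → SLOT3 and SLOT2 overlap.
SLOT6 starts after SLOT3 ends, so SLOT3 has no further overlaps.
SLOT6 starts exactly when SLOT2 ends (back-to-back, no overlap), so SLOT2 has no further overlaps.
SLOT5 starts after SLOT6 ends, so SLOT6 has no further overlaps.
SLOT7 starts before SLOT5 ends → SLOT5 and SLOT7 overlap.

SLOT2 & SLOT3, SLOT2 & SLOT4, SLOT3 & SLOT4, SLOT5 & SLOT7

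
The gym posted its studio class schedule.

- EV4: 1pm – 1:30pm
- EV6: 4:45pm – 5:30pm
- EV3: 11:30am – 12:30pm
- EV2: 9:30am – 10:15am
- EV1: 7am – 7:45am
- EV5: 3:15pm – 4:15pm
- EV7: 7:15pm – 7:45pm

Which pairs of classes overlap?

no overlapping pairs

Sorted by start: EV1, EV2, EV3, EV4, EV5, EV6, EV7.
EV2 starts after EV1 ends; EV1 is clear from here.
EV3 starts after EV2 ends; EV2 is clear from here.
EV4 starts after EV3 ends; EV3 is clear from here.
EV5 starts after EV4 ends; EV4 is clear from here.
EV6 starts after EV5 ends; EV5 is clear from here.
EV7 starts after EV6 ends.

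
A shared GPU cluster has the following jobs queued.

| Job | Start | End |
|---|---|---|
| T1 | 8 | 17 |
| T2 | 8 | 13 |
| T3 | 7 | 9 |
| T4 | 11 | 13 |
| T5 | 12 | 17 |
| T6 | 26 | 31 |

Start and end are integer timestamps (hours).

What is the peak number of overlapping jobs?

Sweep the timeline, counting +1 at each start and −1 at each end (ends before starts at a tie):
7 start T3 → 1
8 start T1 → 2
8 start T2 → 3
9 end T3 → 2
11 start T4 → 3
12 start T5 → 4
13 end T2 → 3
13 end T4 → 2
17 end T1 → 1
17 end T5 → 0
26 start T6 → 1
31 end T6 → 0
Peak is 4, at 12 (T1, T2, T4, T5).

4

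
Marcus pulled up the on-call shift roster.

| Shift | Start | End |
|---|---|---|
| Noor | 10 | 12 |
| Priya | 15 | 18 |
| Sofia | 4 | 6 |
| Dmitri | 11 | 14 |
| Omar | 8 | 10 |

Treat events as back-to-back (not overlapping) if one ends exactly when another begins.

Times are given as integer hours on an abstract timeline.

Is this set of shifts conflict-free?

No

Sorted by start: Sofia, Omar, Noor, Dmitri, Priya.
Omar starts after Sofia ends, so nothing later overlaps Sofia either.
Noor starts exactly when Omar ends (back-to-back, no overlap), so nothing later overlaps Omar either.
Dmitri starts before Noor ends → Noor and Dmitri overlap.
That's a conflict, so the schedule is not conflict-free.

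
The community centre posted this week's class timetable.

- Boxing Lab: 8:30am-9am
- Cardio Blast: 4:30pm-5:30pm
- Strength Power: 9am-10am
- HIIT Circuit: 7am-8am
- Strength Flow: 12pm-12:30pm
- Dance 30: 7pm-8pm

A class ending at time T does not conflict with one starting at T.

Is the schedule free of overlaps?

Sorted by start: HIIT Circuit, Boxing Lab, Strength Power, Strength Flow, Cardio Blast, Dance 30.
Boxing Lab starts after HIIT Circuit ends, so HIIT Circuit has no further overlaps.
Strength Power starts exactly when Boxing Lab ends (back-to-back, no overlap), so Boxing Lab has no further overlaps.
Strength Flow starts after Strength Power ends, so Strength Power has no further overlaps.
Cardio Blast starts after Strength Flow ends, so Strength Flow has no further overlaps.
Dance 30 starts after Cardio Blast ends.
Every pair is clear; the schedule has no overlaps.

Yes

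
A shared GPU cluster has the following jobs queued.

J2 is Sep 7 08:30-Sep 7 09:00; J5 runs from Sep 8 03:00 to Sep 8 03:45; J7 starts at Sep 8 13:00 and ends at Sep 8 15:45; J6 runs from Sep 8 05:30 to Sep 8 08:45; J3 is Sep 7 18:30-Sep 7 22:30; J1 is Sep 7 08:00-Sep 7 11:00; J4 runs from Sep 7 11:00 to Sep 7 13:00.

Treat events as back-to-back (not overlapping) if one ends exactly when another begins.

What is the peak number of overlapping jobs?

Walk through starts and ends in time order (an end at T is processed before a start at T):
Sep 7 08:00 start J1 → 1
Sep 7 08:30 start J2 → 2
Sep 7 09:00 end J2 → 1
Sep 7 11:00 end J1 → 0
Sep 7 11:00 start J4 → 1
Sep 7 13:00 end J4 → 0
Sep 7 18:30 start J3 → 1
Sep 7 22:30 end J3 → 0
Sep 8 03:00 start J5 → 1
Sep 8 03:45 end J5 → 0
Sep 8 05:30 start J6 → 1
Sep 8 08:45 end J6 → 0
Sep 8 13:00 start J7 → 1
Sep 8 15:45 end J7 → 0
Peak is 2, at Sep 7 08:30 (J1, J2).

2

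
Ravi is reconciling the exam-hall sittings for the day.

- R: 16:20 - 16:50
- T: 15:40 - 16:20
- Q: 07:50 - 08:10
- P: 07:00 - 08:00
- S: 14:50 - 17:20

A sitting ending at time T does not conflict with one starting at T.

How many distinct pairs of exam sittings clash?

Sorted by start: P, Q, S, T, R.
Q starts before P ends → P and Q overlap.
S starts after P ends; P is clear from here.
S starts after Q ends; Q is clear from here.
T starts before S ends → S and T overlap.
R starts before S ends → S and R overlap.
R starts exactly when T ends (back-to-back, no overlap).
Overlapping pairs: P & Q, R & S, S & T — 3 in total.

3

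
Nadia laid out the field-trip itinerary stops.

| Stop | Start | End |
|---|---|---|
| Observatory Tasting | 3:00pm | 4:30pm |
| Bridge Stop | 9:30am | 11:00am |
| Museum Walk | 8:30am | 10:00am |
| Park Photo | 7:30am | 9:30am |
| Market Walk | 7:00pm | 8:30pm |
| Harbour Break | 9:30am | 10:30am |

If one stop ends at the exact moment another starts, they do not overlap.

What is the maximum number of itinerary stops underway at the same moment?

Sort all start/end points and keep a running count:
7:30am start Park Photo → 1
8:30am start Museum Walk → 2
9:30am end Park Photo → 1
9:30am start Bridge Stop → 2
9:30am start Harbour Break → 3
10:00am end Museum Walk → 2
10:30am end Harbour Break → 1
11:00am end Bridge Stop → 0
3:00pm start Observatory Tasting → 1
4:30pm end Observatory Tasting → 0
7:00pm start Market Walk → 1
8:30pm end Market Walk → 0
Peak is 3, at 9:30am (Bridge Stop, Harbour Break, Museum Walk).

3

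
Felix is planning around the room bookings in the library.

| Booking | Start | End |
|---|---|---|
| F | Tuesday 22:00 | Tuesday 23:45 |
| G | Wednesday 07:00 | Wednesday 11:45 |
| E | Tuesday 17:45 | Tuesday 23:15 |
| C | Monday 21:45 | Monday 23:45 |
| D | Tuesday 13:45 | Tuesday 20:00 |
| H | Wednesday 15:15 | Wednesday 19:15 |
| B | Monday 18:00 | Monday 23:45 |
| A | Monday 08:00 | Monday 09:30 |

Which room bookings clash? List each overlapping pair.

B & C, D & E, E & F

Sorted by start: A, B, C, D, E, F, G, H.
B starts after A ends, so nothing later overlaps A either.
C starts before B ends → B and C overlap.
D starts after B ends, so nothing later overlaps B either.
D starts after C ends, so nothing later overlaps C either.
E starts before D ends → D and E overlap.
F starts after D ends, so nothing later overlaps D either.
F starts before E ends → E and F overlap.
G starts after E ends, so nothing later overlaps E either.
G starts after F ends, so nothing later overlaps F either.
H starts after G ends.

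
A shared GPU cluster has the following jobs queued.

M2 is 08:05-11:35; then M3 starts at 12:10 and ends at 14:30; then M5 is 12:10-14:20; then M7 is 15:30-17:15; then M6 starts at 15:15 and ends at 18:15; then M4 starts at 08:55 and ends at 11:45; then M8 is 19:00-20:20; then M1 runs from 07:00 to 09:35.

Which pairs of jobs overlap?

M1 & M2, M1 & M4, M2 & M4, M3 & M5, M6 & M7

Sorted by start: M1, M2, M4, M3, M5, M6, M7, M8.
M2 starts before M1 ends → M1 and M2 overlap.
M4 starts before M1 ends → M1 and M4 overlap.
M3 starts after M1 ends, so M1 has no further overlaps.
M4 starts before M2 ends → M2 and M4 overlap.
M3 starts after M2 ends, so M2 has no further overlaps.
M3 starts after M4 ends, so M4 has no further overlaps.
M5 starts before M3 ends → M3 and M5 overlap.
M6 starts after M3 ends, so M3 has no further overlaps.
M6 starts after M5 ends, so M5 has no further overlaps.
M7 starts before M6 ends → M6 and M7 overlap.
M8 starts after M6 ends.
M8 starts after M7 ends.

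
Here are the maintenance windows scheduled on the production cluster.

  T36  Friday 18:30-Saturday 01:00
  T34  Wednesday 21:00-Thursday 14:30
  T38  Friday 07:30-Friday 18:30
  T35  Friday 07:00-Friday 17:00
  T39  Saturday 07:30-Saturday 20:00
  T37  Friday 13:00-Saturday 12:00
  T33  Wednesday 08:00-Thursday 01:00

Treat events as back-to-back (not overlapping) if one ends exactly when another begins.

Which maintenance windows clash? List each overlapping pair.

T33 & T34, T35 & T37, T35 & T38, T36 & T37, T37 & T38, T37 & T39

Sorted by start: T33, T34, T35, T38, T37, T36, T39.
T34 starts before T33 ends → T33 and T34 overlap.
T35 starts after T33 ends, so T33 has no further overlaps.
T35 starts after T34 ends, so T34 has no further overlaps.
T38 starts before T35 ends → T35 and T38 overlap.
T37 starts before T35 ends → T35 and T37 overlap.
T36 starts after T35 ends, so T35 has no further overlaps.
T37 starts before T38 ends → T38 and T37 overlap.
T36 starts exactly when T38 ends (back-to-back, no overlap), so T38 has no further overlaps.
T36 starts before T37 ends → T37 and T36 overlap.
T39 starts before T37 ends → T37 and T39 overlap.
T39 starts after T36 ends.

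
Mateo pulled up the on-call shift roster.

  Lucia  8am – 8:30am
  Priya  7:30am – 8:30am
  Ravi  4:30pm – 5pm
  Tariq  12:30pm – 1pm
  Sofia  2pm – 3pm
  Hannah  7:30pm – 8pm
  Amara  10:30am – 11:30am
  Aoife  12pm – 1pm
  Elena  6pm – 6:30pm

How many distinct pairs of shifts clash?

Sorted by start: Priya, Lucia, Amara, Aoife, Tariq, Sofia, Ravi, Elena, Hannah.
Lucia starts before Priya ends → Priya and Lucia overlap.
Amara starts after Priya ends, so nothing later overlaps Priya either.
Amara starts after Lucia ends, so nothing later overlaps Lucia either.
Aoife starts after Amara ends, so nothing later overlaps Amara either.
Tariq starts before Aoife ends → Aoife and Tariq overlap.
Sofia starts after Aoife ends, so nothing later overlaps Aoife either.
Sofia starts after Tariq ends, so nothing later overlaps Tariq either.
Ravi starts after Sofia ends, so nothing later overlaps Sofia either.
Elena starts after Ravi ends, so nothing later overlaps Ravi either.
Hannah starts after Elena ends.
Overlapping pairs: Aoife & Tariq, Lucia & Priya — 2 in total.

2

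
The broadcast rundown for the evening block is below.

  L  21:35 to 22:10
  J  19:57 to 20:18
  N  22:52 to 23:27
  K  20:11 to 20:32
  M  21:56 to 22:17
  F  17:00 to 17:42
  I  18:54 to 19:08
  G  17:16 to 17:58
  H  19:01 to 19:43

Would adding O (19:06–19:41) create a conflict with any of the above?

Yes — it overlaps H, I

F: ends 17:42 at or before O starts 19:06 → clear.
G: ends 17:58 at or before O starts 19:06 → clear.
I: starts 18:54 before O ends 19:41, and ends 19:08 after O starts 19:06 → overlap.
H: starts 19:01 before O ends 19:41, and ends 19:43 after O starts 19:06 → overlap.
J: starts 19:57 at or after O ends 19:41 → clear.
K: starts 20:11 at or after O ends 19:41 → clear.
L: starts 21:35 at or after O ends 19:41 → clear.
M: starts 21:56 at or after O ends 19:41 → clear.
N: starts 22:52 at or after O ends 19:41 → clear.
O overlaps H, I.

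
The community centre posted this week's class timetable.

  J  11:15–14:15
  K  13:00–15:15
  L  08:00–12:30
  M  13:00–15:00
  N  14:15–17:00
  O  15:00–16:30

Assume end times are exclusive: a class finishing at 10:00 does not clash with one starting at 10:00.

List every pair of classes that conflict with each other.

Sorted by start: L, J, K, M, N, O.
J starts before L ends → L and J overlap.
K starts after L ends, so L has no further overlaps.
K starts before J ends → J and K overlap.
M starts before J ends → J and M overlap.
N starts exactly when J ends (back-to-back, no overlap), so J has no further overlaps.
M starts before K ends → K and M overlap.
N starts before K ends → K and N overlap.
O starts before K ends → K and O overlap.
N starts before M ends → M and N overlap.
O starts exactly when M ends (back-to-back, no overlap).
O starts before N ends → N and O overlap.

J & K, J & L, J & M, K & M, K & N, K & O, M & N, N & O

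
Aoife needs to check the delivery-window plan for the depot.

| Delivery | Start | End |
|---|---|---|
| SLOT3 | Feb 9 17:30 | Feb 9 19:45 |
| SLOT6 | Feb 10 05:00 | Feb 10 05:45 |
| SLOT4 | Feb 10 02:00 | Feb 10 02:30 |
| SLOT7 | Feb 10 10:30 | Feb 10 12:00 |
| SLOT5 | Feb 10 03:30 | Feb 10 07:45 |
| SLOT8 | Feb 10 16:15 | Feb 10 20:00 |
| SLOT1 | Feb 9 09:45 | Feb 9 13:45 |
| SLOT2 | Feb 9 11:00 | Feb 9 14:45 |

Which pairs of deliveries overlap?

Sorted by start: SLOT1, SLOT2, SLOT3, SLOT4, SLOT5, SLOT6, SLOT7, SLOT8.
SLOT2 starts before SLOT1 ends → SLOT1 and SLOT2 overlap.
SLOT3 starts after SLOT1 ends — done with SLOT1.
SLOT3 starts after SLOT2 ends — done with SLOT2.
SLOT4 starts after SLOT3 ends — done with SLOT3.
SLOT5 starts after SLOT4 ends — done with SLOT4.
SLOT6 starts before SLOT5 ends → SLOT5 and SLOT6 overlap.
SLOT7 starts after SLOT5 ends — done with SLOT5.
SLOT7 starts after SLOT6 ends — done with SLOT6.
SLOT8 starts after SLOT7 ends.

SLOT1 & SLOT2, SLOT5 & SLOT6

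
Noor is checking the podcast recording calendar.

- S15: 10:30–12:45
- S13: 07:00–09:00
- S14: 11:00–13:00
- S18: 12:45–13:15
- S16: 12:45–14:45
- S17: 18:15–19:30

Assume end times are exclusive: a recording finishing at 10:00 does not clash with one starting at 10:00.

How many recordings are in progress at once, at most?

Sort all start/end points and keep a running count:
07:00 start S13 → 1
09:00 end S13 → 0
10:30 start S15 → 1
11:00 start S14 → 2
12:45 end S15 → 1
12:45 start S16 → 2
12:45 start S18 → 3
13:00 end S14 → 2
13:15 end S18 → 1
14:45 end S16 → 0
18:15 start S17 → 1
19:30 end S17 → 0
Peak is 3, at 12:45 (S14, S16, S18).

3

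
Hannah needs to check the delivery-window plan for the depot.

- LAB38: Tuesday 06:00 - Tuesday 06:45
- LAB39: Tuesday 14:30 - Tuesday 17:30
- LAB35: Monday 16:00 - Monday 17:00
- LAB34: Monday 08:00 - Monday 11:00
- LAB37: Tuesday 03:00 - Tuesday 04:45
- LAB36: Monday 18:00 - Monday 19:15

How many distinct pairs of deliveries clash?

0

Two intervals overlap when each starts before the other ends.
Sorted by start: LAB34, LAB35, LAB36, LAB37, LAB38, LAB39.
LAB35 starts after LAB34 ends — done with LAB34.
LAB36 starts after LAB35 ends — done with LAB35.
LAB37 starts after LAB36 ends — done with LAB36.
LAB38 starts after LAB37 ends — done with LAB37.
LAB39 starts after LAB38 ends.
No pair overlaps.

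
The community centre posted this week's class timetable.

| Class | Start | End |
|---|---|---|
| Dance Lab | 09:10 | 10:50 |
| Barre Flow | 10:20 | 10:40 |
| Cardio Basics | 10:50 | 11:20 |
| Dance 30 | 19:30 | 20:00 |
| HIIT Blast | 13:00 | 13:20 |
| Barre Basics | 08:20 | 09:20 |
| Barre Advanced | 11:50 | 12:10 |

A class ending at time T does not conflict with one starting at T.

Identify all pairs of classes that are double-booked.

Check each pair: they overlap iff neither finishes before the other starts.
Sorted by start: Barre Basics, Dance Lab, Barre Flow, Cardio Basics, Barre Advanced, HIIT Blast, Dance 30.
Dance Lab starts before Barre Basics ends → Barre Basics and Dance Lab overlap.
Barre Flow starts after Barre Basics ends; Barre Basics is clear from here.
Barre Flow starts before Dance Lab ends → Dance Lab and Barre Flow overlap.
Cardio Basics starts exactly when Dance Lab ends (back-to-back, no overlap); Dance Lab is clear from here.
Cardio Basics starts after Barre Flow ends; Barre Flow is clear from here.
Barre Advanced starts after Cardio Basics ends; Cardio Basics is clear from here.
HIIT Blast starts after Barre Advanced ends; Barre Advanced is clear from here.
Dance 30 starts after HIIT Blast ends.

Barre Basics & Dance Lab, Barre Flow & Dance Lab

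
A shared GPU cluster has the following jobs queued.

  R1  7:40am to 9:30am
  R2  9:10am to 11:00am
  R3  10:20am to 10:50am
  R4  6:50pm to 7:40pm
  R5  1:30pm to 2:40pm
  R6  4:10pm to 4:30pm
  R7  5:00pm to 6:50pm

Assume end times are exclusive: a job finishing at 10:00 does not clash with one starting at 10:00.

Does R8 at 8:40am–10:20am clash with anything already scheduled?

R1: starts 7:40am before R8 ends 10:20am, and ends 9:30am after R8 starts 8:40am → overlap.
R2: starts 9:10am before R8 ends 10:20am, and ends 11:00am after R8 starts 8:40am → overlap.
R3: starts 10:20am at or after R8 ends 10:20am → clear.
R5: starts 1:30pm at or after R8 ends 10:20am → clear.
R6: starts 4:10pm at or after R8 ends 10:20am → clear.
R7: starts 5:00pm at or after R8 ends 10:20am → clear.
R4: starts 6:50pm at or after R8 ends 10:20am → clear.
R8 overlaps R1, R2.

Yes — it overlaps R1, R2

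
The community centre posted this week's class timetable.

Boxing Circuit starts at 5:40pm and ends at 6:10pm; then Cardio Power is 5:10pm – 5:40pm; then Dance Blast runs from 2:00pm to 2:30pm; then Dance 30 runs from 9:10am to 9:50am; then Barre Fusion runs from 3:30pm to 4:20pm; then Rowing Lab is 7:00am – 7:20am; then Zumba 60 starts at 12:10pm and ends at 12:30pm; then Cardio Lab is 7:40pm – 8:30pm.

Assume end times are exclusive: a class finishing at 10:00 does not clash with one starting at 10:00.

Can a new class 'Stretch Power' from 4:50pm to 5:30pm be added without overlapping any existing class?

No — it overlaps Cardio Power

Rowing Lab: ends 7:20am at or before Stretch Power starts 4:50pm → clear.
Dance 30: ends 9:50am at or before Stretch Power starts 4:50pm → clear.
Zumba 60: ends 12:30pm at or before Stretch Power starts 4:50pm → clear.
Dance Blast: ends 2:30pm at or before Stretch Power starts 4:50pm → clear.
Barre Fusion: ends 4:20pm at or before Stretch Power starts 4:50pm → clear.
Cardio Power: starts 5:10pm before Stretch Power ends 5:30pm, and ends 5:40pm after Stretch Power starts 4:50pm → overlap.
Boxing Circuit: starts 5:40pm at or after Stretch Power ends 5:30pm → clear.
Cardio Lab: starts 7:40pm at or after Stretch Power ends 5:30pm → clear.
Stretch Power overlaps Cardio Power.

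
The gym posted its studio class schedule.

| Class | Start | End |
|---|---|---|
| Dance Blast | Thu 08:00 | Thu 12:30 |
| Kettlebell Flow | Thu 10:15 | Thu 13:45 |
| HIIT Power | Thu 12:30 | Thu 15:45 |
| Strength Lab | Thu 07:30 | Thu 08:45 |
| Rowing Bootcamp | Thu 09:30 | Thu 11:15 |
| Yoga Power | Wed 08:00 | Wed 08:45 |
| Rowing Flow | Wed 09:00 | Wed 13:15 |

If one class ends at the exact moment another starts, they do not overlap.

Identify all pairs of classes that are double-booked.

Dance Blast & Kettlebell Flow, Dance Blast & Rowing Bootcamp, Dance Blast & Strength Lab, HIIT Power & Kettlebell Flow, Kettlebell Flow & Rowing Bootcamp

Sorted by start: Yoga Power, Rowing Flow, Strength Lab, Dance Blast, Rowing Bootcamp, Kettlebell Flow, HIIT Power.
Rowing Flow starts after Yoga Power ends — done with Yoga Power.
Strength Lab starts after Rowing Flow ends — done with Rowing Flow.
Dance Blast starts before Strength Lab ends → Strength Lab and Dance Blast overlap.
Rowing Bootcamp starts after Strength Lab ends — done with Strength Lab.
Rowing Bootcamp starts before Dance Blast ends → Dance Blast and Rowing Bootcamp overlap.
Kettlebell Flow starts before Dance Blast ends → Dance Blast and Kettlebell Flow overlap.
HIIT Power starts exactly when Dance Blast ends (back-to-back, no overlap).
Kettlebell Flow starts before Rowing Bootcamp ends → Rowing Bootcamp and Kettlebell Flow overlap.
HIIT Power starts after Rowing Bootcamp ends.
HIIT Power starts before Kettlebell Flow ends → Kettlebell Flow and HIIT Power overlap.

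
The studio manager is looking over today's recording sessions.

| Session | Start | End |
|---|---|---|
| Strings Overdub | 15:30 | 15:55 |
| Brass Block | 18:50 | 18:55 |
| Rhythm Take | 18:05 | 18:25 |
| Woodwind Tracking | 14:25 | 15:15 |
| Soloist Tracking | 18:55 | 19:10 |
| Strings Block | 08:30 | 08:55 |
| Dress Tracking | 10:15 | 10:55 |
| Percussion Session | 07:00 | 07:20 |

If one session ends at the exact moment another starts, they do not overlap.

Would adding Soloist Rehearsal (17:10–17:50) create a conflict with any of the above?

No — it doesn't clash with anything

Percussion Session: ends 07:20 at or before Soloist Rehearsal starts 17:10 → clear.
Strings Block: ends 08:55 at or before Soloist Rehearsal starts 17:10 → clear.
Dress Tracking: ends 10:55 at or before Soloist Rehearsal starts 17:10 → clear.
Woodwind Tracking: ends 15:15 at or before Soloist Rehearsal starts 17:10 → clear.
Strings Overdub: ends 15:55 at or before Soloist Rehearsal starts 17:10 → clear.
Rhythm Take: starts 18:05 at or after Soloist Rehearsal ends 17:50 → clear.
Brass Block: starts 18:50 at or after Soloist Rehearsal ends 17:50 → clear.
Soloist Tracking: starts 18:55 at or after Soloist Rehearsal ends 17:50 → clear.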